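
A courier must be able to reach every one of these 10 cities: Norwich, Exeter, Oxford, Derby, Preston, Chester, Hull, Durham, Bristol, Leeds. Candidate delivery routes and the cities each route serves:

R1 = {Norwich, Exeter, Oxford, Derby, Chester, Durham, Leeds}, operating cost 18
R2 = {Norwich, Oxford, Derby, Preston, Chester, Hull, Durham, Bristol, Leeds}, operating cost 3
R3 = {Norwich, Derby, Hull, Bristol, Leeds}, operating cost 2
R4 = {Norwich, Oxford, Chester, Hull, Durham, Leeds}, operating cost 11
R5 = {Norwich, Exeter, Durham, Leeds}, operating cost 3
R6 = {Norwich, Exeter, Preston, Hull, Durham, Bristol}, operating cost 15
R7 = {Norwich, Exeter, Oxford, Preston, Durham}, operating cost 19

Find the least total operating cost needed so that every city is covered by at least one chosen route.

6

R2, R5 cover every city at operating cost 3 + 3 = 6.
Any cover uses at least 2 routes; among all covering selections none totals below 6.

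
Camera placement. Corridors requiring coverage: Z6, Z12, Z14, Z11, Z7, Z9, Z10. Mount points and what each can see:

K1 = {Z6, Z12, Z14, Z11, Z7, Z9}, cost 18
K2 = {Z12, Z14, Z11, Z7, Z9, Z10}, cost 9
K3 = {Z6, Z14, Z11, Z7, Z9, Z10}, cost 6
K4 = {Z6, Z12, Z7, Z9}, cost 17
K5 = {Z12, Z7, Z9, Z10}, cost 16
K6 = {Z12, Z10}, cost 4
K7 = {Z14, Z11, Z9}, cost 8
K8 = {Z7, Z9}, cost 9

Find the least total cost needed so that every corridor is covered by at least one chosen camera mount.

K3, K6 cover every corridor at cost 6 + 4 = 10.
Any cover uses at least 2 camera mounts; among all covering selections none totals below 10.

10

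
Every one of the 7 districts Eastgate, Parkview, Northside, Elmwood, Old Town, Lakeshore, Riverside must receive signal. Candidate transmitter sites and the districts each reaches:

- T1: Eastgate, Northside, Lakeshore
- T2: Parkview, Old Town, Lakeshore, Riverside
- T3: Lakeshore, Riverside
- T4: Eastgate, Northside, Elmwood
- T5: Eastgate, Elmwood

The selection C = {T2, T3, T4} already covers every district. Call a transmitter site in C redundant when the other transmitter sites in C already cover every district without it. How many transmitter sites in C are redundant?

1

Drop T2: Parkview, Old Town uncovered — not redundant.
Drop T3: the rest still cover every district — redundant.
Drop T4: Eastgate, Northside, Elmwood uncovered — not redundant.
1 redundant: T3.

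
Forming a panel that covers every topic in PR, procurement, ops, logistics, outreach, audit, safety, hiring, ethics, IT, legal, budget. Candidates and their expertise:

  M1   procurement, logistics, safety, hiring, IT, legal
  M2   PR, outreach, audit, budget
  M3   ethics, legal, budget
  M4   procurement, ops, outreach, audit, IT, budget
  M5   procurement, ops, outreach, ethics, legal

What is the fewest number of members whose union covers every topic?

3

M1, M2, M5 together cover {PR, procurement, ops, logistics, outreach, audit, safety, hiring, ethics, IT, legal, budget} — every topic.
No 2 of the 5 members cover everything (all 10 pairs fall short), so 3 is minimum.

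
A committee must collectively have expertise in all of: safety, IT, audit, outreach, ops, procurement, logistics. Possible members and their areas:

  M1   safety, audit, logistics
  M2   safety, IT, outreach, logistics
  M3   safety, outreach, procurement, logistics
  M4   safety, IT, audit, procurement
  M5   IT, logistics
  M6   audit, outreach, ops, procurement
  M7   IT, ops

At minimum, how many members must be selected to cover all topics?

2

M2, M6 together cover {safety, IT, audit, outreach, ops, procurement, logistics} — every topic.
No single member contains all 7 topics, so 2 is optimal.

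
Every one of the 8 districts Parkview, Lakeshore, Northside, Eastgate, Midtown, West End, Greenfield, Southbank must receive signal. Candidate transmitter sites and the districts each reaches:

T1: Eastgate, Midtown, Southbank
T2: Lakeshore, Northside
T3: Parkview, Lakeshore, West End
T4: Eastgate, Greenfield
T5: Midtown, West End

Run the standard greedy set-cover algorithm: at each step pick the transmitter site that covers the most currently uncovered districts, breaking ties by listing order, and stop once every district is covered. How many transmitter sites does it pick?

4

Pick 1: T1 covers 3 new districts (Eastgate, Midtown, Southbank).
Pick 2: T3 covers 3 new districts (Parkview, Lakeshore, West End).
Pick 3: T2 covers 1 new districts (Northside).
Pick 4: T4 covers 1 new districts (Greenfield).
Greedy uses 4 transmitter sites.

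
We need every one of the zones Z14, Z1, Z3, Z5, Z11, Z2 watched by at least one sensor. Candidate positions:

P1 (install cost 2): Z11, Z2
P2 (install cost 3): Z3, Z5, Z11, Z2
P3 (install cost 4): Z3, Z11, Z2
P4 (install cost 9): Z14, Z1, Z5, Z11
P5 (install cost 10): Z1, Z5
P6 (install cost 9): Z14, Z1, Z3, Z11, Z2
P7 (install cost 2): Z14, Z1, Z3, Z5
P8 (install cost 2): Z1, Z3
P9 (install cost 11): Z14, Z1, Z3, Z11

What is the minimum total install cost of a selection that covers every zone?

4

P1, P7 cover every zone at install cost 2 + 2 = 4.
Any cover uses at least 2 sensor positions; among all covering selections none totals below 4.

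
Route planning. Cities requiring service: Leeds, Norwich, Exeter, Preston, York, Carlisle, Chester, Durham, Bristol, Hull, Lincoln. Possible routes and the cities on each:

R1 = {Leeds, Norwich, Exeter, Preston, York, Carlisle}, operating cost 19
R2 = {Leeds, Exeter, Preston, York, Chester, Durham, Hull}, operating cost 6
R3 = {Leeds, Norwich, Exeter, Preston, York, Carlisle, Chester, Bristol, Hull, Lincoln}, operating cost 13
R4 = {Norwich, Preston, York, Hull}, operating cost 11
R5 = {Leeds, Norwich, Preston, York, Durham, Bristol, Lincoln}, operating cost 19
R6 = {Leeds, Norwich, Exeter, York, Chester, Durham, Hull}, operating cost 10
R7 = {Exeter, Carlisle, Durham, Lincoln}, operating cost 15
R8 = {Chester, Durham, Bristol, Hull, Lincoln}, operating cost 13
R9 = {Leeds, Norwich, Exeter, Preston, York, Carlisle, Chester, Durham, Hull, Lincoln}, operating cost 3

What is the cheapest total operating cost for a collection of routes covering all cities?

R3, R9 cover every city at operating cost 13 + 3 = 16.
Any cover uses at least 2 routes; among all covering selections none totals below 16.

16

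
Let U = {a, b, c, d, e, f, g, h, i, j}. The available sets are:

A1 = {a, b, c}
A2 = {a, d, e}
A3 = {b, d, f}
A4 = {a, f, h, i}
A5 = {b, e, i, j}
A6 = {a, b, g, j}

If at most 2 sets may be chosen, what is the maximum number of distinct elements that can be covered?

7

Choosing A4, A5 covers {a, b, e, f, h, i, j} — 7 elements.
No choice of 2 sets does better; here c, d, g are left uncovered.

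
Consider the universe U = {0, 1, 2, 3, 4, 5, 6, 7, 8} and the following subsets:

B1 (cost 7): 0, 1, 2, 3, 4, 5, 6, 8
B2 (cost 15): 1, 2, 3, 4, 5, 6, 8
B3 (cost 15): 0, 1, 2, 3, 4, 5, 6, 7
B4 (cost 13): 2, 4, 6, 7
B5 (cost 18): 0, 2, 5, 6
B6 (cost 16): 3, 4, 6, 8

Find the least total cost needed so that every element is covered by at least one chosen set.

20

B1, B4 cover every element at cost 7 + 13 = 20.
Any cover uses at least 2 sets; among all covering selections none totals below 20.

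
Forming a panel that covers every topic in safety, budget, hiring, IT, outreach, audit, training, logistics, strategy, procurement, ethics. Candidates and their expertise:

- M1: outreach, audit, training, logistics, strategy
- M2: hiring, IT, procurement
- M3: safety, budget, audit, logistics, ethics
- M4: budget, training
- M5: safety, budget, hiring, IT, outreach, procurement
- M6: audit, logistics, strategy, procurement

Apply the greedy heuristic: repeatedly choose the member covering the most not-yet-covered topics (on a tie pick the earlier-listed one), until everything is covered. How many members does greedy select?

Pick 1: M5 covers 6 new topics (safety, budget, hiring, IT, outreach, procurement).
Pick 2: M1 covers 4 new topics (audit, training, logistics, strategy).
Pick 3: M3 covers 1 new topics (ethics).
Greedy uses 3 members.

3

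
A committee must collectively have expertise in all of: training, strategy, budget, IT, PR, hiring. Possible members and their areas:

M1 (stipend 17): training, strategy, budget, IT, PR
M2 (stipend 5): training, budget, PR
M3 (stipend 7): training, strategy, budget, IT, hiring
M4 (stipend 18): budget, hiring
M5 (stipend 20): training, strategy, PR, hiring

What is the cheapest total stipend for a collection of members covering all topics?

12

M2, M3 cover every topic at stipend 5 + 7 = 12.
Any cover uses at least 2 members; among all covering selections none totals below 12.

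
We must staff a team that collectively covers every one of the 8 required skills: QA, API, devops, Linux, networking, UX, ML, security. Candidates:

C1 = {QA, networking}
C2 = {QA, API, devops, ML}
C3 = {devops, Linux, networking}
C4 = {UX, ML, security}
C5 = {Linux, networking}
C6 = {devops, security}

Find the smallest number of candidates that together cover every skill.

C2, C3, C4 together cover {QA, API, devops, Linux, networking, UX, ML, security} — every skill.
No 2 of the 6 candidates cover everything (all 15 pairs fall short), so 3 is minimum.

3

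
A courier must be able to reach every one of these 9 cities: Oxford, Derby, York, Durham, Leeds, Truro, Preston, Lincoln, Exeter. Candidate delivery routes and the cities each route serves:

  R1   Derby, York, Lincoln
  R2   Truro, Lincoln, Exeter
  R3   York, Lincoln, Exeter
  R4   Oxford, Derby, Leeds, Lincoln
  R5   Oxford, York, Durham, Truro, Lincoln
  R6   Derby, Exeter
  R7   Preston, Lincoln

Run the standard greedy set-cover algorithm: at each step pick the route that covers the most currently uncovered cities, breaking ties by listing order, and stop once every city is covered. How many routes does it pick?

Pick 1: R5 covers 5 new cities (Oxford, York, Durham, Truro, Lincoln).
Pick 2: R4 covers 2 new cities (Derby, Leeds).
Pick 3: R2 covers 1 new cities (Exeter).
Pick 4: R7 covers 1 new cities (Preston).
Greedy uses 4 routes.

4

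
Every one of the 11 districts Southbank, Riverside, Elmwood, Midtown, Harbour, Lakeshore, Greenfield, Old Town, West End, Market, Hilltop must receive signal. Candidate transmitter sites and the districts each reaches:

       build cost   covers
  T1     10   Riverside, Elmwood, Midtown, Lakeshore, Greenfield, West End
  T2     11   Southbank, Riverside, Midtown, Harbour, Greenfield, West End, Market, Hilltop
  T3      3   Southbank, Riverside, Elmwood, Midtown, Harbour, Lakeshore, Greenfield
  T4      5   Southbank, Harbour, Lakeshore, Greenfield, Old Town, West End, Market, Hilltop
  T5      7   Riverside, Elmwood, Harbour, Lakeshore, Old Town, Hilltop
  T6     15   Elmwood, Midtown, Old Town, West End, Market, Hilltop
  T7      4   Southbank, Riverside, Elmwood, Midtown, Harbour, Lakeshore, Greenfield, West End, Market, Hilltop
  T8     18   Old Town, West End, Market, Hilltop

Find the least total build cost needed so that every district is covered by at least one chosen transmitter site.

T3, T4 cover every district at build cost 3 + 5 = 8.
Any cover uses at least 2 transmitter sites; among all covering selections none totals below 8.
Greedy by coverage-per-build cost would pick T7, T4 for 9 — worse than the optimum 8.

8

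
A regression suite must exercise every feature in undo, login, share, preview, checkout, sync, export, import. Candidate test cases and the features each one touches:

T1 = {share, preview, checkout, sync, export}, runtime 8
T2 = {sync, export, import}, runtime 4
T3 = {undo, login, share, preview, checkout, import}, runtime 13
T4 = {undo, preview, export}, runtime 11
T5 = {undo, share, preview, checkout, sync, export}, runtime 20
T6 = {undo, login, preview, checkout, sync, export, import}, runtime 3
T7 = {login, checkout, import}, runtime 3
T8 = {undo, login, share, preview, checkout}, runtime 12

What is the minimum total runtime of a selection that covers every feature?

T1, T6 cover every feature at runtime 8 + 3 = 11.
Any cover uses at least 2 test cases; among all covering selections none totals below 11.

11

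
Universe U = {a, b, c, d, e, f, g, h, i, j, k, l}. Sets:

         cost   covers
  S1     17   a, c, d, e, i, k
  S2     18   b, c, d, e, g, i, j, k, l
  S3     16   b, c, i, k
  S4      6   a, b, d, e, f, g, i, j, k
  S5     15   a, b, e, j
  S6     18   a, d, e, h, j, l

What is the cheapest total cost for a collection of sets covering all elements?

S3, S4, S6 cover every element at cost 16 + 6 + 18 = 40.
Any cover uses at least 3 sets; among all covering selections none totals below 40.

40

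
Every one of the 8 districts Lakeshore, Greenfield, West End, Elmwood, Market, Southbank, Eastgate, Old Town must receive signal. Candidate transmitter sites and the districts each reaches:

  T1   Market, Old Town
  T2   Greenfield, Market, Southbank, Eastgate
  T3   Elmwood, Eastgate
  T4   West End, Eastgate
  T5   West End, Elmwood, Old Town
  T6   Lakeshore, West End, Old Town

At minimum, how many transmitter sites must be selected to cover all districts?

T2, T3, T6 together cover {Lakeshore, Greenfield, West End, Elmwood, Market, Southbank, Eastgate, Old Town} — every district.
No 2 of the 6 transmitter sites cover everything (all 15 pairs fall short), so 3 is minimum.

3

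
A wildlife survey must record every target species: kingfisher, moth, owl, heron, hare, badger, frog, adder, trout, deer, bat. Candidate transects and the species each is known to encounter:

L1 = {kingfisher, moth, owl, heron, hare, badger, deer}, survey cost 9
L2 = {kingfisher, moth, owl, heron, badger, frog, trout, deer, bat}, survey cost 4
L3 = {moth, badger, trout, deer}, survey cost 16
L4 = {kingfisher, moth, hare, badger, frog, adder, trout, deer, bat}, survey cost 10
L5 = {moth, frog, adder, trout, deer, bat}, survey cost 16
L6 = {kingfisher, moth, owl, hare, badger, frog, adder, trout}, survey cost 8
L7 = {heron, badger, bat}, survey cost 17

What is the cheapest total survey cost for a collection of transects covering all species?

12

L2, L6 cover every species at survey cost 4 + 8 = 12.
Any cover uses at least 2 transects; among all covering selections none totals below 12.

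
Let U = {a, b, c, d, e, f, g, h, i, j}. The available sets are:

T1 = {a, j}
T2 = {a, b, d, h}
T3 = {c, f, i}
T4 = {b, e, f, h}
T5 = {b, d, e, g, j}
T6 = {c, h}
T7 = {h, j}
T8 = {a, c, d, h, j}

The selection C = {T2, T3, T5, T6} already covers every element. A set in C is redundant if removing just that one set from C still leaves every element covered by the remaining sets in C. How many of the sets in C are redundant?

1

Drop T2: a uncovered — not redundant.
Drop T3: f, i uncovered — not redundant.
Drop T5: e, g, j uncovered — not redundant.
Drop T6: the rest still cover every element — redundant.
1 redundant: T6.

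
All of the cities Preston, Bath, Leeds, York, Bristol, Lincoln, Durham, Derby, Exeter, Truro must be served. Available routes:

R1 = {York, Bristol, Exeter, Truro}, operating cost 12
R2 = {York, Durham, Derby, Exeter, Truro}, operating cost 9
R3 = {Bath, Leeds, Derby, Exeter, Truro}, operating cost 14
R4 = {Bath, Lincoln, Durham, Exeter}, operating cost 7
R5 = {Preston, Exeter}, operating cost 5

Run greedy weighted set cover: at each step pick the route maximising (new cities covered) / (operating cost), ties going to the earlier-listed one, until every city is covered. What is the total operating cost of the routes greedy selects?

Pick 1: R4 adds 4 new (Bath, Lincoln, Durham, Exeter) at operating cost 7 (ratio 4/7).
Pick 2: R2 adds 3 new (York, Derby, Truro) at operating cost 9 (ratio 3/9).
Pick 3: R5 adds 1 new (Preston) at operating cost 5 (ratio 1/5).
Pick 4: R1 adds 1 new (Bristol) at operating cost 12 (ratio 1/12).
Pick 5: R3 adds 1 new (Leeds) at operating cost 14 (ratio 1/14).
Greedy total operating cost: 7 + 9 + 5 + 12 + 14 = 47. (The true optimum is 38, so greedy overshoots here.)

47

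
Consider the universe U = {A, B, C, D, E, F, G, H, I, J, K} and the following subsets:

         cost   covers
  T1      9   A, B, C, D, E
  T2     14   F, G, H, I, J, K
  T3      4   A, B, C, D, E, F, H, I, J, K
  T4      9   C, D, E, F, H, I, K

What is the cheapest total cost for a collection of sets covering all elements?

18

T2, T3 cover every element at cost 14 + 4 = 18.
Any cover uses at least 2 sets; among all covering selections none totals below 18.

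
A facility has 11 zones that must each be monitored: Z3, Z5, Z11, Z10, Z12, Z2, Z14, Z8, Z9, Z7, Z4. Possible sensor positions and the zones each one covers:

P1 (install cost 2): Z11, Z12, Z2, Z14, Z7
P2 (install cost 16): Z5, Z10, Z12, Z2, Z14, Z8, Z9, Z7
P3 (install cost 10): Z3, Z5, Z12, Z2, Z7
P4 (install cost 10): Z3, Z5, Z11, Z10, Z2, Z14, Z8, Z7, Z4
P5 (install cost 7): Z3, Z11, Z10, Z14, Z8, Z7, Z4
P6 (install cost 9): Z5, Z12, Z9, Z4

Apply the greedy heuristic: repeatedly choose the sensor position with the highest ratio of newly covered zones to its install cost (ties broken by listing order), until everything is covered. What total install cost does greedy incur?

Pick 1: P1 adds 5 new (Z11, Z12, Z2, Z14, Z7) at install cost 2 (ratio 5/2).
Pick 2: P5 adds 4 new (Z3, Z10, Z8, Z4) at install cost 7 (ratio 4/7).
Pick 3: P6 adds 2 new (Z5, Z9) at install cost 9 (ratio 2/9).
Greedy total install cost: 2 + 7 + 9 = 18.

18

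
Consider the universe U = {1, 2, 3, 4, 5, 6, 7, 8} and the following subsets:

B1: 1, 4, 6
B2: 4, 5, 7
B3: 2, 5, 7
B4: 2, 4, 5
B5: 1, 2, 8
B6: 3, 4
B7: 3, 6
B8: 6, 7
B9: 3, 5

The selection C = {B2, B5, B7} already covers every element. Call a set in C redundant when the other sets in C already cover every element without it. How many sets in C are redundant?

Drop B2: 4, 5, 7 uncovered — not redundant.
Drop B5: 1, 2, 8 uncovered — not redundant.
Drop B7: 3, 6 uncovered — not redundant.
None of the sets in C is redundant.

0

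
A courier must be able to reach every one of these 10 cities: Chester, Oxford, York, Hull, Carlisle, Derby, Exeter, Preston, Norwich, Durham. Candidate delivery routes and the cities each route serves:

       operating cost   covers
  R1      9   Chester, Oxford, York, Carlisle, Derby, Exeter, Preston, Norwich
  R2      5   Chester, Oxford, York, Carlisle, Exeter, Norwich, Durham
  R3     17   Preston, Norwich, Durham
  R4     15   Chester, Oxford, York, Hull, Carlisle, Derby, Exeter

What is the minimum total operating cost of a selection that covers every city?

29

R1, R2, R4 cover every city at operating cost 9 + 5 + 15 = 29.
Any cover uses at least 2 routes; among all covering selections none totals below 29.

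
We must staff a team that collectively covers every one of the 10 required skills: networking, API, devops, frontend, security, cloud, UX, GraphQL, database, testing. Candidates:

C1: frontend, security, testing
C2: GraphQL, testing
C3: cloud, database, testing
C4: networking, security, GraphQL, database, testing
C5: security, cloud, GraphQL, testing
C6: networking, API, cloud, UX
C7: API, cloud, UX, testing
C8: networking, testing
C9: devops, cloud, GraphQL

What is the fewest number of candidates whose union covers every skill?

C1, C3, C6, C9 together cover {networking, API, devops, frontend, security, cloud, UX, GraphQL, database, testing} — every skill.
No 3 of the 9 candidates cover everything (all 84 triples fall short), so 4 is minimum.

4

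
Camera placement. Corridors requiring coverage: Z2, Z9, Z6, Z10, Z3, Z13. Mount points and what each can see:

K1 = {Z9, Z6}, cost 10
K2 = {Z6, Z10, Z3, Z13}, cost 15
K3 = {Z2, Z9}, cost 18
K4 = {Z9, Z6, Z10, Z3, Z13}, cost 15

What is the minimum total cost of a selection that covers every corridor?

K2, K3 cover every corridor at cost 15 + 18 = 33.
Any cover uses at least 2 camera mounts; among all covering selections none totals below 33.

33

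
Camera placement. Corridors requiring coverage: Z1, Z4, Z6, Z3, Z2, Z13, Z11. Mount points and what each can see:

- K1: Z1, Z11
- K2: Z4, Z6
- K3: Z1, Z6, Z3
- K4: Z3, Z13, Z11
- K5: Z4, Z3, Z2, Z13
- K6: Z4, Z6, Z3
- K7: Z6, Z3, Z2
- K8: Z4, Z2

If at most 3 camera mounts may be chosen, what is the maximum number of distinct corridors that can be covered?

7

Choosing K1, K2, K5 covers {Z1, Z4, Z6, Z3, Z2, Z13, Z11} — 7 corridors.
That is all 7 corridors.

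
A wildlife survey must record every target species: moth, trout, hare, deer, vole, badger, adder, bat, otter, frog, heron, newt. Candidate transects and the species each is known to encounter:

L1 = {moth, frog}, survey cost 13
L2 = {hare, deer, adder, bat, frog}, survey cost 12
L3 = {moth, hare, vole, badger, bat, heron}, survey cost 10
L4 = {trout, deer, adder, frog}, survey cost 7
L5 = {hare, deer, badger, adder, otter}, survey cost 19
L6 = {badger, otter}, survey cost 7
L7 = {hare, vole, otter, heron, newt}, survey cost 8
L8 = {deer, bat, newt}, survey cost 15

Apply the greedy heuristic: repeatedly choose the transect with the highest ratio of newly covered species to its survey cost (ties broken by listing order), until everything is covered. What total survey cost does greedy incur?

Pick 1: L7 adds 5 new (hare, vole, otter, heron, newt) at survey cost 8 (ratio 5/8).
Pick 2: L4 adds 4 new (trout, deer, adder, frog) at survey cost 7 (ratio 4/7).
Pick 3: L3 adds 3 new (moth, badger, bat) at survey cost 10 (ratio 3/10).
Greedy total survey cost: 8 + 7 + 10 = 25.

25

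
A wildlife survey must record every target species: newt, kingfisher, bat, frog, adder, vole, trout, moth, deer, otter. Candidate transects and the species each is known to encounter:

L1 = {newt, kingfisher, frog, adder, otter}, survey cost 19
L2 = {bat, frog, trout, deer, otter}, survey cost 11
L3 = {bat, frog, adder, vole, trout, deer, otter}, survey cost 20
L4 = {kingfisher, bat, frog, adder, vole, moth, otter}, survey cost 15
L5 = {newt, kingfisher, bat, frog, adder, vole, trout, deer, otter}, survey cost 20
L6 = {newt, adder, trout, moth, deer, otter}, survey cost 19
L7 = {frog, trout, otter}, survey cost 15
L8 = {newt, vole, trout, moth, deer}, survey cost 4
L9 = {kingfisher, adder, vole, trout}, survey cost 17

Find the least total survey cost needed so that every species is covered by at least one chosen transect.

L4, L8 cover every species at survey cost 15 + 4 = 19.
Any cover uses at least 2 transects; among all covering selections none totals below 19.

19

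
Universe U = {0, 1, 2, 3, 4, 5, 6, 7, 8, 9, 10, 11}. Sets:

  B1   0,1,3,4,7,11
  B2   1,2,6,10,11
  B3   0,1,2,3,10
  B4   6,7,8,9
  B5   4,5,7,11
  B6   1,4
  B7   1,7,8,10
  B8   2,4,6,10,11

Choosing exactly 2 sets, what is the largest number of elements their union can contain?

Choosing B1, B2 covers {0, 1, 2, 3, 4, 6, 7, 10, 11} — 9 elements.
No choice of 2 sets does better; here 5, 8, 9 are left uncovered.

9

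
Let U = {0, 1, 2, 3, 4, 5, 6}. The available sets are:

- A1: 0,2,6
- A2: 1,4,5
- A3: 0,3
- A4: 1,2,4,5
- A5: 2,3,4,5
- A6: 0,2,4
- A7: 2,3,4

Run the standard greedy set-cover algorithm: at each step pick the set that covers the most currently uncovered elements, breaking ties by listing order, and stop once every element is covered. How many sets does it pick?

3

Pick 1: A4 covers 4 new elements (1, 2, 4, 5).
Pick 2: A1 covers 2 new elements (0, 6).
Pick 3: A3 covers 1 new elements (3).
Greedy uses 3 sets.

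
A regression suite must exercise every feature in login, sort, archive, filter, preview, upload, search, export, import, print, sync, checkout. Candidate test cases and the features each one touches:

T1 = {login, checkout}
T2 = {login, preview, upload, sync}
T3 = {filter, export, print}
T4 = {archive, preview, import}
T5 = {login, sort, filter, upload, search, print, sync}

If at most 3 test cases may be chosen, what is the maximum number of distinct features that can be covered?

Choosing T1, T4, T5 covers {login, sort, archive, filter, preview, upload, search, import, print, sync, checkout} — 11 features.
No choice of 3 test cases does better; here export is left uncovered.

11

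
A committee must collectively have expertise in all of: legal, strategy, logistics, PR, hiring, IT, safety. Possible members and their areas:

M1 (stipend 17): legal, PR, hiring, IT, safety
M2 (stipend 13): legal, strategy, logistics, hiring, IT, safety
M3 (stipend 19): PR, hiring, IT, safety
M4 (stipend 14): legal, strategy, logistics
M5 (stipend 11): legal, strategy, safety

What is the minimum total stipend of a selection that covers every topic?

30

M1, M2 cover every topic at stipend 17 + 13 = 30.
Any cover uses at least 2 members; among all covering selections none totals below 30.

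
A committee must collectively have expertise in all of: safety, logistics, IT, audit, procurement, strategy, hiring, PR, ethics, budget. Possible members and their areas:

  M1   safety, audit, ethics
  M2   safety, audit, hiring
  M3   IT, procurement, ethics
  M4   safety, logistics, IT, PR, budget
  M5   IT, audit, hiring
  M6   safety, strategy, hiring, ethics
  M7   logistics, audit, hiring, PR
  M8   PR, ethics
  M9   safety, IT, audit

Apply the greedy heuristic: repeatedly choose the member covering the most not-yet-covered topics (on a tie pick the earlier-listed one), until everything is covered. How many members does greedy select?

Pick 1: M4 covers 5 new topics (safety, logistics, IT, PR, budget).
Pick 2: M6 covers 3 new topics (strategy, hiring, ethics).
Pick 3: M1 covers 1 new topics (audit).
Pick 4: M3 covers 1 new topics (procurement).
Greedy uses 4 members.

4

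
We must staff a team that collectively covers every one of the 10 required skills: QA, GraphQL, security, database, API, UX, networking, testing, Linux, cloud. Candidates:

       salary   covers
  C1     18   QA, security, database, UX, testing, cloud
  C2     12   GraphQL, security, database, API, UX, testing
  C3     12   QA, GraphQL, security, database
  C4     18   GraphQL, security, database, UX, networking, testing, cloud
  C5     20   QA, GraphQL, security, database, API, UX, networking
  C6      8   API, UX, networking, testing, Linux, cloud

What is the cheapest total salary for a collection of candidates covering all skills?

C3, C6 cover every skill at salary 12 + 8 = 20.
Any cover uses at least 2 candidates; among all covering selections none totals below 20.

20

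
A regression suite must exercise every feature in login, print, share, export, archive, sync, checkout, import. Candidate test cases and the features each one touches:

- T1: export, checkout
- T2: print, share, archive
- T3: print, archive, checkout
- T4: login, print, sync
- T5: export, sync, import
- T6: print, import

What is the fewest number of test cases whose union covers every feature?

4

T1, T2, T4, T5 together cover {login, print, share, export, archive, sync, checkout, import} — every feature.
No 3 of the 6 test cases cover everything (all 20 triples fall short), so 4 is minimum.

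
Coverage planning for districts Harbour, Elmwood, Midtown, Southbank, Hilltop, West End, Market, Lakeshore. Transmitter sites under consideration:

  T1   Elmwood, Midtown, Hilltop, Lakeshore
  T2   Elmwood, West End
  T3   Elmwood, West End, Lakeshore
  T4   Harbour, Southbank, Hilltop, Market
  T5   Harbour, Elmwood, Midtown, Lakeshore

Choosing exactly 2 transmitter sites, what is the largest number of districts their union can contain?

Choosing T1, T4 covers {Harbour, Elmwood, Midtown, Southbank, Hilltop, Market, Lakeshore} — 7 districts.
No choice of 2 transmitter sites does better; here West End is left uncovered.

7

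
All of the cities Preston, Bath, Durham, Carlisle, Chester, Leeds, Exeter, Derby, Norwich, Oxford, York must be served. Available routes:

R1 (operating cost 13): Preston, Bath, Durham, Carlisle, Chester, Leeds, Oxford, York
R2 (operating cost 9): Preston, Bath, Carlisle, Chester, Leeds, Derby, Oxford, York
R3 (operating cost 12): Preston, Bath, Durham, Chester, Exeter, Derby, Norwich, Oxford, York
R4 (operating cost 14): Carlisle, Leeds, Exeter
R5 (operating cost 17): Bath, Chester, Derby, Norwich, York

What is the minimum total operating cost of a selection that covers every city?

21

R2, R3 cover every city at operating cost 9 + 12 = 21.
Any cover uses at least 2 routes; among all covering selections none totals below 21.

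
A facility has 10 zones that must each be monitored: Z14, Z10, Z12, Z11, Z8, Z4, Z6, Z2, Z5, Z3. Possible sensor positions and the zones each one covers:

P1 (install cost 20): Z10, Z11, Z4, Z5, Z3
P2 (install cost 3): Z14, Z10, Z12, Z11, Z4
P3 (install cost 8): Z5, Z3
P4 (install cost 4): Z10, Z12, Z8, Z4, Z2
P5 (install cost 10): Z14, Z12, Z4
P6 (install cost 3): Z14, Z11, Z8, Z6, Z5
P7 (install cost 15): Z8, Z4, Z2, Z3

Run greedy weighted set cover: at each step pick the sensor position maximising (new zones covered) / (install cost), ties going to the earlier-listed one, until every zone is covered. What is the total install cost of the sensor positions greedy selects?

18

Pick 1: P2 adds 5 new (Z14, Z10, Z12, Z11, Z4) at install cost 3 (ratio 5/3).
Pick 2: P6 adds 3 new (Z8, Z6, Z5) at install cost 3 (ratio 3/3).
Pick 3: P4 adds 1 new (Z2) at install cost 4 (ratio 1/4).
Pick 4: P3 adds 1 new (Z3) at install cost 8 (ratio 1/8).
Greedy total install cost: 3 + 3 + 4 + 8 = 18. (The true optimum is 15, so greedy overshoots here.)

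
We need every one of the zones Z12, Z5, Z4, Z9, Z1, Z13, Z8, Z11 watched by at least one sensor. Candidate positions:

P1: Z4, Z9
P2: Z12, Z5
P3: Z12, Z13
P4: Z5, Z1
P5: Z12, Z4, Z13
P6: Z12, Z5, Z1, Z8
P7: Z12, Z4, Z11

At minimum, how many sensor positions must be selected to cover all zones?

P1, P3, P6, P7 together cover {Z12, Z5, Z4, Z9, Z1, Z13, Z8, Z11} — every zone.
No 3 of the 7 sensor positions cover everything (all 35 triples fall short), so 4 is minimum.

4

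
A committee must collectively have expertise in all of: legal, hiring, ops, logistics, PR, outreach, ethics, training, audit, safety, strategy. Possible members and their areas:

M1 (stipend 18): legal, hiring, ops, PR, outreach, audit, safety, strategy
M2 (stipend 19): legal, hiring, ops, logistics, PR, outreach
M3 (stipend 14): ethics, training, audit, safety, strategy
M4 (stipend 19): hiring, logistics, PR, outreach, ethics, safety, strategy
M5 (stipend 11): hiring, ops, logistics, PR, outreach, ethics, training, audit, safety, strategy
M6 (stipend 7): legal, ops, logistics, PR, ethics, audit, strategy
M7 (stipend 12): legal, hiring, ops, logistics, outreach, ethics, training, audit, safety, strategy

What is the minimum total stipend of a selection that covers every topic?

M5, M6 cover every topic at stipend 11 + 7 = 18.
Any cover uses at least 2 members; among all covering selections none totals below 18.

18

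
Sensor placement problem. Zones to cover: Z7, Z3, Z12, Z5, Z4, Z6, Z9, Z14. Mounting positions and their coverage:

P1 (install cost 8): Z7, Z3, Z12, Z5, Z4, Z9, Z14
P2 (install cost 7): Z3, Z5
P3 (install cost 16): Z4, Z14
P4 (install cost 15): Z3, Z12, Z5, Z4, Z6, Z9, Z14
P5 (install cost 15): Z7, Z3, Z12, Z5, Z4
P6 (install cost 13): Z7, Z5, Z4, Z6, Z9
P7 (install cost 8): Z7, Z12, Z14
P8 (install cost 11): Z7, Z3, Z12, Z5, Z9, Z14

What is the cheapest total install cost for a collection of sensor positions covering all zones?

21

P1, P6 cover every zone at install cost 8 + 13 = 21.
Any cover uses at least 2 sensor positions; among all covering selections none totals below 21.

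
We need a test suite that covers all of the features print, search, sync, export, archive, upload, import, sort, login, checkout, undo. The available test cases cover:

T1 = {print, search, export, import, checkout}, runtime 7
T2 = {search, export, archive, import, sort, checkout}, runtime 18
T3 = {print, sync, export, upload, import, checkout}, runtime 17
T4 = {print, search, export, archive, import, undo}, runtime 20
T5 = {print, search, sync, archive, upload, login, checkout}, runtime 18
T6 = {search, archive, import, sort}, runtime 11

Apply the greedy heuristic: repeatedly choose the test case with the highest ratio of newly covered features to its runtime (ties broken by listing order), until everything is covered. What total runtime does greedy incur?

56

Pick 1: T1 adds 5 new (print, search, export, import, checkout) at runtime 7 (ratio 5/7).
Pick 2: T5 adds 4 new (sync, archive, upload, login) at runtime 18 (ratio 4/18).
Pick 3: T6 adds 1 new (sort) at runtime 11 (ratio 1/11).
Pick 4: T4 adds 1 new (undo) at runtime 20 (ratio 1/20).
Greedy total runtime: 7 + 18 + 11 + 20 = 56. (The true optimum is 49, so greedy overshoots here.)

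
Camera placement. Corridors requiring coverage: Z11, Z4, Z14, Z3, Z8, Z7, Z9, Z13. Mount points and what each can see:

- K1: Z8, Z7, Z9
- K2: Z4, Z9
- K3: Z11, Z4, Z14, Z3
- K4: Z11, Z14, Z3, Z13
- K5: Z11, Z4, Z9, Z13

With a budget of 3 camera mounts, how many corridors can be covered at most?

Choosing K1, K2, K4 covers {Z11, Z4, Z14, Z3, Z8, Z7, Z9, Z13} — 8 corridors.
That is all 8 corridors.

8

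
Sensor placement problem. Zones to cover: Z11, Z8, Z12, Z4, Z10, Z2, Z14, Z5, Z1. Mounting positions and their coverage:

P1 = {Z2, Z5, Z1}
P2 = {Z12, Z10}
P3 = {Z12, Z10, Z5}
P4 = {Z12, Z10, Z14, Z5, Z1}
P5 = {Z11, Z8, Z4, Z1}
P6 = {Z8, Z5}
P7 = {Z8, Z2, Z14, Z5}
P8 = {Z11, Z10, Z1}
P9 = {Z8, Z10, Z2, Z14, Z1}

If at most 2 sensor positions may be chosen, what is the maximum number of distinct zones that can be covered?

8

Choosing P4, P5 covers {Z11, Z8, Z12, Z4, Z10, Z14, Z5, Z1} — 8 zones.
No choice of 2 sensor positions does better; here Z2 is left uncovered.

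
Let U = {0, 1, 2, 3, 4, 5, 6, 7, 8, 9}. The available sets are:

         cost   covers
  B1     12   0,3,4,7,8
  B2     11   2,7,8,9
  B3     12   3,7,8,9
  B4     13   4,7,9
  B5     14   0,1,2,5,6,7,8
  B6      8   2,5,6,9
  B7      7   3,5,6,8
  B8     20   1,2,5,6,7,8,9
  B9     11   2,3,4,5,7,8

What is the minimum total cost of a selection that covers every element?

32

B1, B8 cover every element at cost 12 + 20 = 32.
Any cover uses at least 2 sets; among all covering selections none totals below 32.
Greedy by coverage-per-cost would pick B7, B5, B4 for 34 — worse than the optimum 32.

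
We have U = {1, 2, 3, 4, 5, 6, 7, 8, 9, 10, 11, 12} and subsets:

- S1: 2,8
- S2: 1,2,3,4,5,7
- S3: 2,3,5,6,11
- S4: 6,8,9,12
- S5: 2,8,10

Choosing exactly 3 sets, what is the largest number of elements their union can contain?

Choosing S2, S3, S4 covers {1, 2, 3, 4, 5, 6, 7, 8, 9, 11, 12} — 11 elements.
No choice of 3 sets does better; here 10 is left uncovered.

11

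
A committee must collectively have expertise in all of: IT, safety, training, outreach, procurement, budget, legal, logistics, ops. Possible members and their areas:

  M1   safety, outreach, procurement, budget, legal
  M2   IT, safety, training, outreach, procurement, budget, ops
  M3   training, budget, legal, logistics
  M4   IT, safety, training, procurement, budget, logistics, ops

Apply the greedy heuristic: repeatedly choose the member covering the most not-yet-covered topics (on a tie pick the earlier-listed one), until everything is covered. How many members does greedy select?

Pick 1: M2 covers 7 new topics (IT, safety, training, outreach, procurement, budget, ops).
Pick 2: M3 covers 2 new topics (legal, logistics).
Greedy uses 2 members.

2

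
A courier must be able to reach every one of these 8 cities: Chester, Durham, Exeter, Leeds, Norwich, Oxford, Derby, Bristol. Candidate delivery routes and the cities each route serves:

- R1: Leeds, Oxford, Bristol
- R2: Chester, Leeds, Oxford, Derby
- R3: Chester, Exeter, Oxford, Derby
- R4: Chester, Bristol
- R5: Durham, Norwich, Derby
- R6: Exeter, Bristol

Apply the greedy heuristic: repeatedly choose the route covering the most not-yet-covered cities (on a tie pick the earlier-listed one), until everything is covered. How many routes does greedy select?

Pick 1: R2 covers 4 new cities (Chester, Leeds, Oxford, Derby).
Pick 2: R5 covers 2 new cities (Durham, Norwich).
Pick 3: R6 covers 2 new cities (Exeter, Bristol).
Greedy uses 3 routes.

3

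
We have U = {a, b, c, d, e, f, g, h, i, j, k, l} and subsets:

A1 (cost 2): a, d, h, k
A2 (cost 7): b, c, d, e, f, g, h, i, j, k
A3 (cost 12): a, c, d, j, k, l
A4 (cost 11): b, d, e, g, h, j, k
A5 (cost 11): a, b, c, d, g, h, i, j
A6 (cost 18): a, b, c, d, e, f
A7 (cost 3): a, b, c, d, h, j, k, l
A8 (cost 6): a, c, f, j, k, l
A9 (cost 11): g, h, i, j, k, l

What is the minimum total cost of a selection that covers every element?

10

A2, A7 cover every element at cost 7 + 3 = 10.
Any cover uses at least 2 sets; among all covering selections none totals below 10.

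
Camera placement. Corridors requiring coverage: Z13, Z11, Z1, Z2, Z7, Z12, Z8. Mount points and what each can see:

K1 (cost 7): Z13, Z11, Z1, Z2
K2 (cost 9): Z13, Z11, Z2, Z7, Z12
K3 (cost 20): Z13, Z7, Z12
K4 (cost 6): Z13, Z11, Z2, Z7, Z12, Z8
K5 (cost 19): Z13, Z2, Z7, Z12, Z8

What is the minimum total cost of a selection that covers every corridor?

13

K1, K4 cover every corridor at cost 7 + 6 = 13.
Any cover uses at least 2 camera mounts; among all covering selections none totals below 13.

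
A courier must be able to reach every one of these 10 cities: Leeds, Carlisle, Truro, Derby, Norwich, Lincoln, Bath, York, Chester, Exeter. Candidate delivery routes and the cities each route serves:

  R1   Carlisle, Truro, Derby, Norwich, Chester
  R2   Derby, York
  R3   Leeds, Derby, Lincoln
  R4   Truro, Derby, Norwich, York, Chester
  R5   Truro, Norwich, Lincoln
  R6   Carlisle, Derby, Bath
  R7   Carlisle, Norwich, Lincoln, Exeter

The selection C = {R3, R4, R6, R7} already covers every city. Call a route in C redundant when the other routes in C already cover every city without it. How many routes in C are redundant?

Drop R3: Leeds uncovered — not redundant.
Drop R4: Truro, York, Chester uncovered — not redundant.
Drop R6: Bath uncovered — not redundant.
Drop R7: Exeter uncovered — not redundant.
None of the routes in C is redundant.

0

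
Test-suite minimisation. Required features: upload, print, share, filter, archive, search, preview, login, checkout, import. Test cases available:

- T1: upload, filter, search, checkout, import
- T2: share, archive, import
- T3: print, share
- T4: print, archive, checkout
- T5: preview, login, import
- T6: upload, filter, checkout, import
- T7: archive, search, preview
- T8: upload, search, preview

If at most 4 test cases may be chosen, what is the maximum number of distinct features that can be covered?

10

Choosing T1, T2, T3, T5 covers {upload, print, share, filter, archive, search, preview, login, checkout, import} — 10 features.
That is all 10 features.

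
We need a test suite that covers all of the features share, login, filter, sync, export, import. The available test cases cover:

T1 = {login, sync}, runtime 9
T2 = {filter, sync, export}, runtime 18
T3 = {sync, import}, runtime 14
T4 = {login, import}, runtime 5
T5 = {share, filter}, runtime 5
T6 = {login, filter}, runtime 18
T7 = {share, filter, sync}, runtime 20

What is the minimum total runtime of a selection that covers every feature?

T2, T4, T5 cover every feature at runtime 18 + 5 + 5 = 28.
Any cover uses at least 3 test cases; among all covering selections none totals below 28.
Greedy by coverage-per-runtime would pick T4, T5, T1, T2 for 37 — worse than the optimum 28.

28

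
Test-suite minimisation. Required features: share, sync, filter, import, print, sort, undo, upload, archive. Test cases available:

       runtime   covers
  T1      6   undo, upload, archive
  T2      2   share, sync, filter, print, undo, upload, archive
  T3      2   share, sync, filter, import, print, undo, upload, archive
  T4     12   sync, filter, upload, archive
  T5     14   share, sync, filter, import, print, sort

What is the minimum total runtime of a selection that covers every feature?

T2, T5 cover every feature at runtime 2 + 14 = 16.
Any cover uses at least 2 test cases; among all covering selections none totals below 16.

16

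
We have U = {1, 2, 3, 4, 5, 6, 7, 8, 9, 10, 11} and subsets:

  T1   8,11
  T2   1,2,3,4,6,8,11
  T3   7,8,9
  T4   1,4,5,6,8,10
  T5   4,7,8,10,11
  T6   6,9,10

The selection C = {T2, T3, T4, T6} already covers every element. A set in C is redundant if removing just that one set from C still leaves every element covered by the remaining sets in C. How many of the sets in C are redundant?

1

Drop T2: 2, 3, 11 uncovered — not redundant.
Drop T3: 7 uncovered — not redundant.
Drop T4: 5 uncovered — not redundant.
Drop T6: the rest still cover every element — redundant.
1 redundant: T6.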